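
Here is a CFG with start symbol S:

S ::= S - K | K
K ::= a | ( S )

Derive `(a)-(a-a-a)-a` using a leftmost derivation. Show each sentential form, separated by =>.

S => S-K => S-K-K => K-K-K => (S)-K-K => (K)-K-K => (a)-K-K => (a)-(S)-K => (a)-(S-K)-K => (a)-(S-K-K)-K => (a)-(K-K-K)-K => (a)-(a-K-K)-K => (a)-(a-a-K)-K => (a)-(a-a-a)-K => (a)-(a-a-a)-a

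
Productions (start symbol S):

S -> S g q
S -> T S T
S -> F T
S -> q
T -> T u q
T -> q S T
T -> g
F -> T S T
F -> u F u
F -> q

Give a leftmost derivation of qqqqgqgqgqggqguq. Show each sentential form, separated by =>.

S => FT   [S -> F T]
FT => qT   [F -> q]
qT => qTuq   [T -> T u q]
qTuq => qqSTuq   [T -> q S T]
qqSTuq => qqSgqTuq   [S -> S g q]
qqSgqTuq => qqTSTgqTuq   [S -> T S T]
qqTSTgqTuq => qqqSTSTgqTuq   [T -> q S T]
qqqSTSTgqTuq => qqqSgqTSTgqTuq   [S -> S g q]
qqqSgqTSTgqTuq => qqqSgqgqTSTgqTuq   [S -> S g q]
qqqSgqgqTSTgqTuq => qqqqgqgqTSTgqTuq   [S -> q]
qqqqgqgqTSTgqTuq => qqqqgqgqgSTgqTuq   [T -> g]
qqqqgqgqgSTgqTuq => qqqqgqgqgqTgqTuq   [S -> q]
qqqqgqgqgqTgqTuq => qqqqgqgqgqggqTuq   [T -> g]
qqqqgqgqgqggqTuq => qqqqgqgqgqggqguq   [T -> g]

S => FT => qT => qTuq => qqSTuq => qqSgqTuq => qqTSTgqTuq => qqqSTSTgqTuq => qqqSgqTSTgqTuq => qqqSgqgqTSTgqTuq => qqqqgqgqTSTgqTuq => qqqqgqgqgSTgqTuq => qqqqgqgqgqTgqTuq => qqqqgqgqgqggqTuq => qqqqgqgqgqggqguq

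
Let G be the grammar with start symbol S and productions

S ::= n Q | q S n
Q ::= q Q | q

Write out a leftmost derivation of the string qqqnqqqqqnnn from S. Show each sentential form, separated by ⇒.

S⇒qSn⇒qqSnn⇒qqqSnnn⇒qqqnQnnn⇒qqqnqQnnn⇒qqqnqqQnnn⇒qqqnqqqQnnn⇒qqqnqqqqQnnn⇒qqqnqqqqqnnn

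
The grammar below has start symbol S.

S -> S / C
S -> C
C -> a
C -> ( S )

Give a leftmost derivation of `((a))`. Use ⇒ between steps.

S ⇒ C ⇒ (S) ⇒ (C) ⇒ ((S)) ⇒ ((C)) ⇒ ((a))

S ⇒ C   [S -> C]
C ⇒ (S)   [C -> ( S )]
(S) ⇒ (C)   [S -> C]
(C) ⇒ ((S))   [C -> ( S )]
((S)) ⇒ ((C))   [S -> C]
((C)) ⇒ ((a))   [C -> a]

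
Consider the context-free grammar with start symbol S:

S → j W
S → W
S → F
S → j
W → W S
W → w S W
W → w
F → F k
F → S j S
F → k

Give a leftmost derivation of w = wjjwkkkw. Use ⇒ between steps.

S ⇒ F   [S → F]
F ⇒ SjS   [F → S j S]
SjS ⇒ WjS   [S → W]
WjS ⇒ wjS   [W → w]
wjS ⇒ wjjW   [S → j W]
wjjW ⇒ wjjwSW   [W → w S W]
wjjwSW ⇒ wjjwFW   [S → F]
wjjwFW ⇒ wjjwFkW   [F → F k]
wjjwFkW ⇒ wjjwFkkW   [F → F k]
wjjwFkkW ⇒ wjjwkkkW   [F → k]
wjjwkkkW ⇒ wjjwkkkw   [W → w]

S ⇒ F ⇒ SjS ⇒ WjS ⇒ wjS ⇒ wjjW ⇒ wjjwSW ⇒ wjjwFW ⇒ wjjwFkW ⇒ wjjwFkkW ⇒ wjjwkkkW ⇒ wjjwkkkw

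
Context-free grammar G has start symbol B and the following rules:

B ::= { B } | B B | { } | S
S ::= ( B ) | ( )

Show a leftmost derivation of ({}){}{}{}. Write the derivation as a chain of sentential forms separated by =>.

B => BB => BBB => BBBB => SBBB => (B)BBB => ({})BBB => ({}){}BB => ({}){}{}B => ({}){}{}{}

B => BB   [B ::= B B]
BB => BBB   [B ::= B B]
BBB => BBBB   [B ::= B B]
BBBB => SBBB   [B ::= S]
SBBB => (B)BBB   [S ::= ( B )]
(B)BBB => ({})BBB   [B ::= { }]
({})BBB => ({}){}BB   [B ::= { }]
({}){}BB => ({}){}{}B   [B ::= { }]
({}){}{}B => ({}){}{}{}   [B ::= { }]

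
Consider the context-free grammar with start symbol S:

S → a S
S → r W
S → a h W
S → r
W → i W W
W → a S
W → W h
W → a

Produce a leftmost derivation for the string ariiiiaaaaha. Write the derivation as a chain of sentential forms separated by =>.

S => aS   [S → a S]
aS => arW   [S → r W]
arW => ariWW   [W → i W W]
ariWW => ariWhW   [W → W h]
ariWhW => ariiWWhW   [W → i W W]
ariiWWhW => ariiiWWWhW   [W → i W W]
ariiiWWWhW => ariiiiWWWWhW   [W → i W W]
ariiiiWWWWhW => ariiiiaWWWhW   [W → a]
ariiiiaWWWhW => ariiiiaaWWhW   [W → a]
ariiiiaaWWhW => ariiiiaaaWhW   [W → a]
ariiiiaaaWhW => ariiiiaaaahW   [W → a]
ariiiiaaaahW => ariiiiaaaaha   [W → a]

S=>aS=>arW=>ariWW=>ariWhW=>ariiWWhW=>ariiiWWWhW=>ariiiiWWWWhW=>ariiiiaWWWhW=>ariiiiaaWWhW=>ariiiiaaaWhW=>ariiiiaaaahW=>ariiiiaaaaha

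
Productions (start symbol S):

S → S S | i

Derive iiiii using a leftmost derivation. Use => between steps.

S=>SS=>SSS=>SSSS=>SSSSS=>iSSSS=>iiSSS=>iiiSS=>iiiiS=>iiiii

S => SS   [S → S S]
SS => SSS   [S → S S]
SSS => SSSS   [S → S S]
SSSS => SSSSS   [S → S S]
SSSSS => iSSSS   [S → i]
iSSSS => iiSSS   [S → i]
iiSSS => iiiSS   [S → i]
iiiSS => iiiiS   [S → i]
iiiiS => iiiii   [S → i]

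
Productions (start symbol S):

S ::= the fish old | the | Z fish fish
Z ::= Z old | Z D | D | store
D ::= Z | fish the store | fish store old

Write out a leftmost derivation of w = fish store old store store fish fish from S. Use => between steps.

S => Z fish fish => Z D fish fish => D D fish fish => fish store old D fish fish => fish store old Z fish fish => fish store old Z D fish fish => fish store old store D fish fish => fish store old store Z fish fish => fish store old store store fish fish

S => Z fish fish   [S ::= Z fish fish]
Z fish fish => Z D fish fish   [Z ::= Z D]
Z D fish fish => D D fish fish   [Z ::= D]
D D fish fish => fish store old D fish fish   [D ::= fish store old]
fish store old D fish fish => fish store old Z fish fish   [D ::= Z]
fish store old Z fish fish => fish store old Z D fish fish   [Z ::= Z D]
fish store old Z D fish fish => fish store old store D fish fish   [Z ::= store]
fish store old store D fish fish => fish store old store Z fish fish   [D ::= Z]
fish store old store Z fish fish => fish store old store store fish fish   [Z ::= store]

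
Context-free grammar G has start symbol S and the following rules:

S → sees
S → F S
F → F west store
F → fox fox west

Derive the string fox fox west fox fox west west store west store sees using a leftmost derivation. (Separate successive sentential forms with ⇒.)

S ⇒ F S ⇒ fox fox west S ⇒ fox fox west F S ⇒ fox fox west F west store S ⇒ fox fox west F west store west store S ⇒ fox fox west fox fox west west store west store S ⇒ fox fox west fox fox west west store west store sees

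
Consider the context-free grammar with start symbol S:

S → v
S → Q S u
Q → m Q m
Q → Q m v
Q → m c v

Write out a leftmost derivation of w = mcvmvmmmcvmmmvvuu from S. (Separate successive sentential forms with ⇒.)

S ⇒ QSu ⇒ QmvSu ⇒ mcvmvSu ⇒ mcvmvQSuu ⇒ mcvmvQmvSuu ⇒ mcvmvmQmmvSuu ⇒ mcvmvmmQmmmvSuu ⇒ mcvmvmmmcvmmmvSuu ⇒ mcvmvmmmcvmmmvvuu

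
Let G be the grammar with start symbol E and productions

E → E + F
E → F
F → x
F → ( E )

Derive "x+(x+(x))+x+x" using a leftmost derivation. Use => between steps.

E => E+F   [E → E + F]
E+F => E+F+F   [E → E + F]
E+F+F => E+F+F+F   [E → E + F]
E+F+F+F => F+F+F+F   [E → F]
F+F+F+F => x+F+F+F   [F → x]
x+F+F+F => x+(E)+F+F   [F → ( E )]
x+(E)+F+F => x+(E+F)+F+F   [E → E + F]
x+(E+F)+F+F => x+(F+F)+F+F   [E → F]
x+(F+F)+F+F => x+(x+F)+F+F   [F → x]
x+(x+F)+F+F => x+(x+(E))+F+F   [F → ( E )]
x+(x+(E))+F+F => x+(x+(F))+F+F   [E → F]
x+(x+(F))+F+F => x+(x+(x))+F+F   [F → x]
x+(x+(x))+F+F => x+(x+(x))+x+F   [F → x]
x+(x+(x))+x+F => x+(x+(x))+x+x   [F → x]

E => E+F => E+F+F => E+F+F+F => F+F+F+F => x+F+F+F => x+(E)+F+F => x+(E+F)+F+F => x+(F+F)+F+F => x+(x+F)+F+F => x+(x+(E))+F+F => x+(x+(F))+F+F => x+(x+(x))+F+F => x+(x+(x))+x+F => x+(x+(x))+x+x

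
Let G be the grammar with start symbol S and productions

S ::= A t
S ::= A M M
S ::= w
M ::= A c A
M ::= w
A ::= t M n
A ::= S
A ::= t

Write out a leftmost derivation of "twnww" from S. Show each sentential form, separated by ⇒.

S ⇒ AMM   [S ::= A M M]
AMM ⇒ tMnMM   [A ::= t M n]
tMnMM ⇒ twnMM   [M ::= w]
twnMM ⇒ twnwM   [M ::= w]
twnwM ⇒ twnww   [M ::= w]

S⇒AMM⇒tMnMM⇒twnMM⇒twnwM⇒twnww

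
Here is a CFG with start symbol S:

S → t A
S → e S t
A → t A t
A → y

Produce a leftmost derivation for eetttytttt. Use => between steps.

S => eSt   [S → e S t]
eSt => eeStt   [S → e S t]
eeStt => eetAtt   [S → t A]
eetAtt => eettAttt   [A → t A t]
eettAttt => eetttAtttt   [A → t A t]
eetttAtttt => eetttytttt   [A → y]

S=>eSt=>eeStt=>eetAtt=>eettAttt=>eetttAtttt=>eetttytttt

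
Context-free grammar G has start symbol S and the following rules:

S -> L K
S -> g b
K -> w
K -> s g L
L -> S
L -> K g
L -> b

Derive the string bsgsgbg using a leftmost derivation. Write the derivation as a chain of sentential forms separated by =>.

S => LK => bK => bsgL => bsgKg => bsgsgLg => bsgsgbg

S => LK   [S -> L K]
LK => bK   [L -> b]
bK => bsgL   [K -> s g L]
bsgL => bsgKg   [L -> K g]
bsgKg => bsgsgLg   [K -> s g L]
bsgsgLg => bsgsgbg   [L -> b]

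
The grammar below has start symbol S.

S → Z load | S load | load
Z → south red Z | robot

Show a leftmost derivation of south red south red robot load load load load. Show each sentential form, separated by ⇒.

S ⇒ S load ⇒ S load load ⇒ S load load load ⇒ Z load load load load ⇒ south red Z load load load load ⇒ south red south red Z load load load load ⇒ south red south red robot load load load load

S ⇒ S load   [S → S load]
S load ⇒ S load load   [S → S load]
S load load ⇒ S load load load   [S → S load]
S load load load ⇒ Z load load load load   [S → Z load]
Z load load load load ⇒ south red Z load load load load   [Z → south red Z]
south red Z load load load load ⇒ south red south red Z load load load load   [Z → south red Z]
south red south red Z load load load load ⇒ south red south red robot load load load load   [Z → robot]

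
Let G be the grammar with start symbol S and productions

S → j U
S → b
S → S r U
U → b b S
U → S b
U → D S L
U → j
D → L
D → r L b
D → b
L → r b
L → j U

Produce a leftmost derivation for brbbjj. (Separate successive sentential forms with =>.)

S => SrU   [S → S r U]
SrU => brU   [S → b]
brU => brbbS   [U → b b S]
brbbS => brbbjU   [S → j U]
brbbjU => brbbjj   [U → j]

S => SrU => brU => brbbS => brbbjU => brbbjj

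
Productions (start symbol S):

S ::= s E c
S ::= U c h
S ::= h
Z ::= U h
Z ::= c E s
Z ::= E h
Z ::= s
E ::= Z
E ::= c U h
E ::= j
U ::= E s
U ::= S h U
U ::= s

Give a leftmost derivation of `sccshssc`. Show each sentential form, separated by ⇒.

S ⇒ sEc ⇒ sZc ⇒ scEsc ⇒ scZsc ⇒ sccEssc ⇒ sccZssc ⇒ sccUhssc ⇒ sccshssc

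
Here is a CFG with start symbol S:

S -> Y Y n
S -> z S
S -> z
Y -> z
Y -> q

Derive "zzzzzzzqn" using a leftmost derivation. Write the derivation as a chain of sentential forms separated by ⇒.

S ⇒ zS ⇒ zzS ⇒ zzzS ⇒ zzzzS ⇒ zzzzzS ⇒ zzzzzzS ⇒ zzzzzzYYn ⇒ zzzzzzzYn ⇒ zzzzzzzqn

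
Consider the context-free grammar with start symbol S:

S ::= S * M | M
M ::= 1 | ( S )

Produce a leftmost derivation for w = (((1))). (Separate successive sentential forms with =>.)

S => M   [S ::= M]
M => (S)   [M ::= ( S )]
(S) => (M)   [S ::= M]
(M) => ((S))   [M ::= ( S )]
((S)) => ((M))   [S ::= M]
((M)) => (((S)))   [M ::= ( S )]
(((S))) => (((M)))   [S ::= M]
(((M))) => (((1)))   [M ::= 1]

S=>M=>(S)=>(M)=>((S))=>((M))=>(((S)))=>(((M)))=>(((1)))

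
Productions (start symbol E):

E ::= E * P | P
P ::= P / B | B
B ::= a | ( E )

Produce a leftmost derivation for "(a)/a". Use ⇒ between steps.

E ⇒ P   [E ::= P]
P ⇒ P/B   [P ::= P / B]
P/B ⇒ B/B   [P ::= B]
B/B ⇒ (E)/B   [B ::= ( E )]
(E)/B ⇒ (P)/B   [E ::= P]
(P)/B ⇒ (B)/B   [P ::= B]
(B)/B ⇒ (a)/B   [B ::= a]
(a)/B ⇒ (a)/a   [B ::= a]

E ⇒ P ⇒ P/B ⇒ B/B ⇒ (E)/B ⇒ (P)/B ⇒ (B)/B ⇒ (a)/B ⇒ (a)/a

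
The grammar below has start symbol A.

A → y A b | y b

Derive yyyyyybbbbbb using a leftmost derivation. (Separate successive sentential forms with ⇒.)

A ⇒ yAb   [A → y A b]
yAb ⇒ yyAbb   [A → y A b]
yyAbb ⇒ yyyAbbb   [A → y A b]
yyyAbbb ⇒ yyyyAbbbb   [A → y A b]
yyyyAbbbb ⇒ yyyyyAbbbbb   [A → y A b]
yyyyyAbbbbb ⇒ yyyyyybbbbbb   [A → y b]

A⇒yAb⇒yyAbb⇒yyyAbbb⇒yyyyAbbbb⇒yyyyyAbbbbb⇒yyyyyybbbbbb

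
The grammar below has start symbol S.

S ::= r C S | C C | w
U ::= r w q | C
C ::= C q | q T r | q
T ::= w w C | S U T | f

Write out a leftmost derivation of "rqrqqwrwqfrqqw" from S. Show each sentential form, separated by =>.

S => rCS => rCqS => rCqqS => rqTrqqS => rqSUTrqqS => rqrCSUTrqqS => rqrCqSUTrqqS => rqrqqSUTrqqS => rqrqqwUTrqqS => rqrqqwrwqTrqqS => rqrqqwrwqfrqqS => rqrqqwrwqfrqqw

S => rCS   [S ::= r C S]
rCS => rCqS   [C ::= C q]
rCqS => rCqqS   [C ::= C q]
rCqqS => rqTrqqS   [C ::= q T r]
rqTrqqS => rqSUTrqqS   [T ::= S U T]
rqSUTrqqS => rqrCSUTrqqS   [S ::= r C S]
rqrCSUTrqqS => rqrCqSUTrqqS   [C ::= C q]
rqrCqSUTrqqS => rqrqqSUTrqqS   [C ::= q]
rqrqqSUTrqqS => rqrqqwUTrqqS   [S ::= w]
rqrqqwUTrqqS => rqrqqwrwqTrqqS   [U ::= r w q]
rqrqqwrwqTrqqS => rqrqqwrwqfrqqS   [T ::= f]
rqrqqwrwqfrqqS => rqrqqwrwqfrqqw   [S ::= w]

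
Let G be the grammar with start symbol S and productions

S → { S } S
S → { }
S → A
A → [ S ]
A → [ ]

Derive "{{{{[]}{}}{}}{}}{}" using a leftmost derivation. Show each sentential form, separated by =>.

S => {S}S => {{S}S}S => {{{S}S}S}S => {{{{S}S}S}S}S => {{{{A}S}S}S}S => {{{{[]}S}S}S}S => {{{{[]}{}}S}S}S => {{{{[]}{}}{}}S}S => {{{{[]}{}}{}}{}}S => {{{{[]}{}}{}}{}}{}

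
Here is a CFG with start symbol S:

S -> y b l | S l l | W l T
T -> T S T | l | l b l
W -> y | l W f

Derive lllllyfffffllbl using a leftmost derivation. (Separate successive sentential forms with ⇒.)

S ⇒ WlT ⇒ lWflT ⇒ llWfflT ⇒ lllWffflT ⇒ llllWfffflT ⇒ lllllWffffflT ⇒ lllllyffffflT ⇒ lllllyfffffllbl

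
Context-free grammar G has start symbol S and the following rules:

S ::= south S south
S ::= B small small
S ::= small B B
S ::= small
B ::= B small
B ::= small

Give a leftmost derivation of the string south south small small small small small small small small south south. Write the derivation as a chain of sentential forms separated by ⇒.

S ⇒ south S south ⇒ south south S south south ⇒ south south small B B south south ⇒ south south small B small B south south ⇒ south south small B small small B south south ⇒ south south small B small small small B south south ⇒ south south small B small small small small B south south ⇒ south south small B small small small small small B south south ⇒ south south small small small small small small small B south south ⇒ south south small small small small small small small small south south

S ⇒ south S south   [S ::= south S south]
south S south ⇒ south south S south south   [S ::= south S south]
south south S south south ⇒ south south small B B south south   [S ::= small B B]
south south small B B south south ⇒ south south small B small B south south   [B ::= B small]
south south small B small B south south ⇒ south south small B small small B south south   [B ::= B small]
south south small B small small B south south ⇒ south south small B small small small B south south   [B ::= B small]
south south small B small small small B south south ⇒ south south small B small small small small B south south   [B ::= B small]
south south small B small small small small B south south ⇒ south south small B small small small small small B south south   [B ::= B small]
south south small B small small small small small B south south ⇒ south south small small small small small small small B south south   [B ::= small]
south south small small small small small small small B south south ⇒ south south small small small small small small small small south south   [B ::= small]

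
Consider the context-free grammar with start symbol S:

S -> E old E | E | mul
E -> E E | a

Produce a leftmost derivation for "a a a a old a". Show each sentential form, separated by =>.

S => E old E => E E old E => E E E old E => E E E E old E => a E E E old E => a a E E old E => a a a E old E => a a a a old E => a a a a old a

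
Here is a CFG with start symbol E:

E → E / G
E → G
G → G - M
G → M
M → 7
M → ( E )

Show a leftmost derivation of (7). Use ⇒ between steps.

E ⇒ G ⇒ M ⇒ (E) ⇒ (G) ⇒ (M) ⇒ (7)

E ⇒ G   [E → G]
G ⇒ M   [G → M]
M ⇒ (E)   [M → ( E )]
(E) ⇒ (G)   [E → G]
(G) ⇒ (M)   [G → M]
(M) ⇒ (7)   [M → 7]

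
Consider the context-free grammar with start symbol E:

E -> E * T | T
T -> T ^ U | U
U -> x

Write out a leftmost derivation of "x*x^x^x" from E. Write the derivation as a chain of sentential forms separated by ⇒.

E⇒E*T⇒T*T⇒U*T⇒x*T⇒x*T^U⇒x*T^U^U⇒x*U^U^U⇒x*x^U^U⇒x*x^x^U⇒x*x^x^x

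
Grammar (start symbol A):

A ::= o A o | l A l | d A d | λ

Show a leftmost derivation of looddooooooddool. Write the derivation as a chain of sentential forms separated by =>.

A => lAl   [A ::= l A l]
lAl => loAol   [A ::= o A o]
loAol => looAool   [A ::= o A o]
looAool => loodAdool   [A ::= d A d]
loodAdool => looddAddool   [A ::= d A d]
looddAddool => looddoAoddool   [A ::= o A o]
looddoAoddool => looddooAooddool   [A ::= o A o]
looddooAooddool => looddoooAoooddool   [A ::= o A o]
looddoooAoooddool => looddooooooddool   [A ::= λ]

A => lAl => loAol => looAool => loodAdool => looddAddool => looddoAoddool => looddooAooddool => looddoooAoooddool => looddooooooddool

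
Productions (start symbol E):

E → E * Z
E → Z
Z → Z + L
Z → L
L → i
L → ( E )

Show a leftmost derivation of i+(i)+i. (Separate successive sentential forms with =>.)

E => Z => Z+L => Z+L+L => L+L+L => i+L+L => i+(E)+L => i+(Z)+L => i+(L)+L => i+(i)+L => i+(i)+i

E => Z   [E → Z]
Z => Z+L   [Z → Z + L]
Z+L => Z+L+L   [Z → Z + L]
Z+L+L => L+L+L   [Z → L]
L+L+L => i+L+L   [L → i]
i+L+L => i+(E)+L   [L → ( E )]
i+(E)+L => i+(Z)+L   [E → Z]
i+(Z)+L => i+(L)+L   [Z → L]
i+(L)+L => i+(i)+L   [L → i]
i+(i)+L => i+(i)+i   [L → i]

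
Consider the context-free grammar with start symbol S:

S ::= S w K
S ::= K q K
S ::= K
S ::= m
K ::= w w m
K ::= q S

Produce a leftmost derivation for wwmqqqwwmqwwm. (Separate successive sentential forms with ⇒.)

S ⇒ KqK ⇒ wwmqK ⇒ wwmqqS ⇒ wwmqqKqK ⇒ wwmqqqSqK ⇒ wwmqqqKqK ⇒ wwmqqqwwmqK ⇒ wwmqqqwwmqwwm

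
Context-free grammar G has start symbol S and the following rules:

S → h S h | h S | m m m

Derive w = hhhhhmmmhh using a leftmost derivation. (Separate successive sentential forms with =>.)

S => hS => hhS => hhhS => hhhhSh => hhhhhShh => hhhhhmmmhh

S => hS   [S → h S]
hS => hhS   [S → h S]
hhS => hhhS   [S → h S]
hhhS => hhhhSh   [S → h S h]
hhhhSh => hhhhhShh   [S → h S h]
hhhhhShh => hhhhhmmmhh   [S → m m m]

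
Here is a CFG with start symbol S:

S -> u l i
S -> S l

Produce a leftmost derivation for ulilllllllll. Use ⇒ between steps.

S ⇒ Sl   [S -> S l]
Sl ⇒ Sll   [S -> S l]
Sll ⇒ Slll   [S -> S l]
Slll ⇒ Sllll   [S -> S l]
Sllll ⇒ Slllll   [S -> S l]
Slllll ⇒ Sllllll   [S -> S l]
Sllllll ⇒ Slllllll   [S -> S l]
Slllllll ⇒ Sllllllll   [S -> S l]
Sllllllll ⇒ Slllllllll   [S -> S l]
Slllllllll ⇒ ulilllllllll   [S -> u l i]

S⇒Sl⇒Sll⇒Slll⇒Sllll⇒Slllll⇒Sllllll⇒Slllllll⇒Sllllllll⇒Slllllllll⇒ulilllllllll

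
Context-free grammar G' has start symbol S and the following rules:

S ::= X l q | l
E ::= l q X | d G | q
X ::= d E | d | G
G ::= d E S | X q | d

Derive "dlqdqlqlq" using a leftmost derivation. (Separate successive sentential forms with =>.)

S => Xlq => Glq => Xqlq => Gqlq => dESqlq => dlqXSqlq => dlqdESqlq => dlqdqSqlq => dlqdqlqlq

S => Xlq   [S ::= X l q]
Xlq => Glq   [X ::= G]
Glq => Xqlq   [G ::= X q]
Xqlq => Gqlq   [X ::= G]
Gqlq => dESqlq   [G ::= d E S]
dESqlq => dlqXSqlq   [E ::= l q X]
dlqXSqlq => dlqdESqlq   [X ::= d E]
dlqdESqlq => dlqdqSqlq   [E ::= q]
dlqdqSqlq => dlqdqlqlq   [S ::= l]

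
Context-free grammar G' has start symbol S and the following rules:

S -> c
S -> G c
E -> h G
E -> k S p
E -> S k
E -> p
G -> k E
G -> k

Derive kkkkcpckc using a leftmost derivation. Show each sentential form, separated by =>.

S => Gc   [S -> G c]
Gc => kEc   [G -> k E]
kEc => kSkc   [E -> S k]
kSkc => kGckc   [S -> G c]
kGckc => kkEckc   [G -> k E]
kkEckc => kkkSpckc   [E -> k S p]
kkkSpckc => kkkGcpckc   [S -> G c]
kkkGcpckc => kkkkcpckc   [G -> k]

S => Gc => kEc => kSkc => kGckc => kkEckc => kkkSpckc => kkkGcpckc => kkkkcpckc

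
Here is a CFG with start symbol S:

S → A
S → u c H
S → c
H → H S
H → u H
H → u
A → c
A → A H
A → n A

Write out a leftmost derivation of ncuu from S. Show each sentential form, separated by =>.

S=>A=>nA=>nAH=>nAHH=>ncHH=>ncuH=>ncuu

S => A   [S → A]
A => nA   [A → n A]
nA => nAH   [A → A H]
nAH => nAHH   [A → A H]
nAHH => ncHH   [A → c]
ncHH => ncuH   [H → u]
ncuH => ncuu   [H → u]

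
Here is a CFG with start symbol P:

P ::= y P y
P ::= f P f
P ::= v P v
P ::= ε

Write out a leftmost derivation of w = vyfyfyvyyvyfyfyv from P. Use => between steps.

P => vPv   [P ::= v P v]
vPv => vyPyv   [P ::= y P y]
vyPyv => vyfPfyv   [P ::= f P f]
vyfPfyv => vyfyPyfyv   [P ::= y P y]
vyfyPyfyv => vyfyfPfyfyv   [P ::= f P f]
vyfyfPfyfyv => vyfyfyPyfyfyv   [P ::= y P y]
vyfyfyPyfyfyv => vyfyfyvPvyfyfyv   [P ::= v P v]
vyfyfyvPvyfyfyv => vyfyfyvyPyvyfyfyv   [P ::= y P y]
vyfyfyvyPyvyfyfyv => vyfyfyvyyvyfyfyv   [P ::= ε]

P => vPv => vyPyv => vyfPfyv => vyfyPyfyv => vyfyfPfyfyv => vyfyfyPyfyfyv => vyfyfyvPvyfyfyv => vyfyfyvyPyvyfyfyv => vyfyfyvyyvyfyfyv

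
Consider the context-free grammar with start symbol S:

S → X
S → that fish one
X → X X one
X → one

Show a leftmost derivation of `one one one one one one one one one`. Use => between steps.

S => X => X X one => X X one X one => X X one X one X one => X X one X one X one X one => one X one X one X one X one => one one one X one X one X one => one one one one one X one X one => one one one one one one one X one => one one one one one one one one one

S => X   [S → X]
X => X X one   [X → X X one]
X X one => X X one X one   [X → X X one]
X X one X one => X X one X one X one   [X → X X one]
X X one X one X one => X X one X one X one X one   [X → X X one]
X X one X one X one X one => one X one X one X one X one   [X → one]
one X one X one X one X one => one one one X one X one X one   [X → one]
one one one X one X one X one => one one one one one X one X one   [X → one]
one one one one one X one X one => one one one one one one one X one   [X → one]
one one one one one one one X one => one one one one one one one one one   [X → one]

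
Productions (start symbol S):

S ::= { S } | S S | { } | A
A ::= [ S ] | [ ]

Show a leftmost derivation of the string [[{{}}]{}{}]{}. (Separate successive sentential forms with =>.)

S => SS   [S ::= S S]
SS => AS   [S ::= A]
AS => [S]S   [A ::= [ S ]]
[S]S => [SS]S   [S ::= S S]
[SS]S => [SSS]S   [S ::= S S]
[SSS]S => [ASS]S   [S ::= A]
[ASS]S => [[S]SS]S   [A ::= [ S ]]
[[S]SS]S => [[{S}]SS]S   [S ::= { S }]
[[{S}]SS]S => [[{{}}]SS]S   [S ::= { }]
[[{{}}]SS]S => [[{{}}]{}S]S   [S ::= { }]
[[{{}}]{}S]S => [[{{}}]{}{}]S   [S ::= { }]
[[{{}}]{}{}]S => [[{{}}]{}{}]{}   [S ::= { }]

S => SS => AS => [S]S => [SS]S => [SSS]S => [ASS]S => [[S]SS]S => [[{S}]SS]S => [[{{}}]SS]S => [[{{}}]{}S]S => [[{{}}]{}{}]S => [[{{}}]{}{}]{}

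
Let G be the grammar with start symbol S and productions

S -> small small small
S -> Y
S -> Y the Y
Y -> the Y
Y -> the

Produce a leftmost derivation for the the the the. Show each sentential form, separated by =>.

S => Y the Y => the the Y => the the the Y => the the the the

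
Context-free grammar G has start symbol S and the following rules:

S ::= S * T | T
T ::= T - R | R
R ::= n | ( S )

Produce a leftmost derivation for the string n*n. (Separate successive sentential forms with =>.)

S => S*T => T*T => R*T => n*T => n*R => n*n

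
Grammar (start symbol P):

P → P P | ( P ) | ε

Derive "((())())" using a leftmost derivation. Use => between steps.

P=>(P)=>(PP)=>(PPP)=>((P)PP)=>(((P))PP)=>((())PP)=>((())(P)P)=>((())()P)=>((())())

P => (P)   [P → ( P )]
(P) => (PP)   [P → P P]
(PP) => (PPP)   [P → P P]
(PPP) => ((P)PP)   [P → ( P )]
((P)PP) => (((P))PP)   [P → ( P )]
(((P))PP) => ((())PP)   [P → ε]
((())PP) => ((())(P)P)   [P → ( P )]
((())(P)P) => ((())()P)   [P → ε]
((())()P) => ((())())   [P → ε]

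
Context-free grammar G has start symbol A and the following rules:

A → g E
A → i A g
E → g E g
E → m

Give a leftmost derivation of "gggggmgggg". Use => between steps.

A => gE   [A → g E]
gE => ggEg   [E → g E g]
ggEg => gggEgg   [E → g E g]
gggEgg => ggggEggg   [E → g E g]
ggggEggg => gggggEgggg   [E → g E g]
gggggEgggg => gggggmgggg   [E → m]

A => gE => ggEg => gggEgg => ggggEggg => gggggEgggg => gggggmgggg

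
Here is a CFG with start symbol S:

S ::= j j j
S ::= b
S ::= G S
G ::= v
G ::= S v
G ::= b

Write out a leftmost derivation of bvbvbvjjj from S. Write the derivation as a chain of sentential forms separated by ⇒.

S⇒GS⇒SvS⇒bvS⇒bvGS⇒bvSvS⇒bvbvS⇒bvbvGS⇒bvbvbS⇒bvbvbGS⇒bvbvbvS⇒bvbvbvjjj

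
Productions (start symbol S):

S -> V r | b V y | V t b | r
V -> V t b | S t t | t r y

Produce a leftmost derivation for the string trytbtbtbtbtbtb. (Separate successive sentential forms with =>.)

S=>Vtb=>Vtbtb=>Vtbtbtb=>Vtbtbtbtb=>Vtbtbtbtbtb=>Vtbtbtbtbtbtb=>trytbtbtbtbtbtb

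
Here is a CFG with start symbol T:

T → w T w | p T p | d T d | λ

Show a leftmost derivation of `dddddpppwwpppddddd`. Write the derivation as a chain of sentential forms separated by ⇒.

T ⇒ dTd   [T → d T d]
dTd ⇒ ddTdd   [T → d T d]
ddTdd ⇒ dddTddd   [T → d T d]
dddTddd ⇒ ddddTdddd   [T → d T d]
ddddTdddd ⇒ dddddTddddd   [T → d T d]
dddddTddddd ⇒ dddddpTpddddd   [T → p T p]
dddddpTpddddd ⇒ dddddppTppddddd   [T → p T p]
dddddppTppddddd ⇒ dddddpppTpppddddd   [T → p T p]
dddddpppTpppddddd ⇒ dddddpppwTwpppddddd   [T → w T w]
dddddpppwTwpppddddd ⇒ dddddpppwwpppddddd   [T → λ]

T⇒dTd⇒ddTdd⇒dddTddd⇒ddddTdddd⇒dddddTddddd⇒dddddpTpddddd⇒dddddppTppddddd⇒dddddpppTpppddddd⇒dddddpppwTwpppddddd⇒dddddpppwwpppddddd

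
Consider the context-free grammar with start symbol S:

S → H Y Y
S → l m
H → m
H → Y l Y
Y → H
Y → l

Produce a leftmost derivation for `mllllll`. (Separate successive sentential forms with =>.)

S => HYY => YlYYY => HlYYY => mlYYY => mllYY => mlllY => mlllH => mlllYlY => mlllllY => mllllll

S => HYY   [S → H Y Y]
HYY => YlYYY   [H → Y l Y]
YlYYY => HlYYY   [Y → H]
HlYYY => mlYYY   [H → m]
mlYYY => mllYY   [Y → l]
mllYY => mlllY   [Y → l]
mlllY => mlllH   [Y → H]
mlllH => mlllYlY   [H → Y l Y]
mlllYlY => mlllllY   [Y → l]
mlllllY => mllllll   [Y → l]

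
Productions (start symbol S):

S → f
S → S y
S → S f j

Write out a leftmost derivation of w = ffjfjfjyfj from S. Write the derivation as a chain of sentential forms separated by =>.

S => Sfj => Syfj => Sfjyfj => Sfjfjyfj => Sfjfjfjyfj => ffjfjfjyfj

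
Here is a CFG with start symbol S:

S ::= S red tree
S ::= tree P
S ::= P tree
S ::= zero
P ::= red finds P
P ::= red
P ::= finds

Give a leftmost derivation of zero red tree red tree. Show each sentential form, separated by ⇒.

S ⇒ S red tree ⇒ S red tree red tree ⇒ zero red tree red tree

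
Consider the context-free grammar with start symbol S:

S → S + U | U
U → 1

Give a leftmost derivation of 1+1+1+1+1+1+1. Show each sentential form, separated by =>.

S=>S+U=>S+U+U=>S+U+U+U=>S+U+U+U+U=>S+U+U+U+U+U=>S+U+U+U+U+U+U=>U+U+U+U+U+U+U=>1+U+U+U+U+U+U=>1+1+U+U+U+U+U=>1+1+1+U+U+U+U=>1+1+1+1+U+U+U=>1+1+1+1+1+U+U=>1+1+1+1+1+1+U=>1+1+1+1+1+1+1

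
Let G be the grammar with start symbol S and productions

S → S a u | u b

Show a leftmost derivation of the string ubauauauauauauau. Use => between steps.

S => Sau   [S → S a u]
Sau => Sauau   [S → S a u]
Sauau => Sauauau   [S → S a u]
Sauauau => Sauauauau   [S → S a u]
Sauauauau => Sauauauauau   [S → S a u]
Sauauauauau => Sauauauauauau   [S → S a u]
Sauauauauauau => Sauauauauauauau   [S → S a u]
Sauauauauauauau => ubauauauauauauau   [S → u b]

S => Sau => Sauau => Sauauau => Sauauauau => Sauauauauau => Sauauauauauau => Sauauauauauauau => ubauauauauauauau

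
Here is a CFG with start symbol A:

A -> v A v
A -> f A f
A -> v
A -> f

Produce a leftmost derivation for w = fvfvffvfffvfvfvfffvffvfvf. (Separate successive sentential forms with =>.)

A => fAf => fvAvf => fvfAfvf => fvfvAvfvf => fvfvfAfvfvf => fvfvffAffvfvf => fvfvffvAvffvfvf => fvfvffvfAfvffvfvf => fvfvffvffAffvffvfvf => fvfvffvfffAfffvffvfvf => fvfvffvfffvAvfffvffvfvf => fvfvffvfffvfAfvfffvffvfvf => fvfvffvfffvfvfvfffvffvfvf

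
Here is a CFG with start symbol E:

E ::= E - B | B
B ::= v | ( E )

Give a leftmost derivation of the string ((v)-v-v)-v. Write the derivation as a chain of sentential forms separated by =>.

E => E-B => B-B => (E)-B => (E-B)-B => (E-B-B)-B => (B-B-B)-B => ((E)-B-B)-B => ((B)-B-B)-B => ((v)-B-B)-B => ((v)-v-B)-B => ((v)-v-v)-B => ((v)-v-v)-v

E => E-B   [E ::= E - B]
E-B => B-B   [E ::= B]
B-B => (E)-B   [B ::= ( E )]
(E)-B => (E-B)-B   [E ::= E - B]
(E-B)-B => (E-B-B)-B   [E ::= E - B]
(E-B-B)-B => (B-B-B)-B   [E ::= B]
(B-B-B)-B => ((E)-B-B)-B   [B ::= ( E )]
((E)-B-B)-B => ((B)-B-B)-B   [E ::= B]
((B)-B-B)-B => ((v)-B-B)-B   [B ::= v]
((v)-B-B)-B => ((v)-v-B)-B   [B ::= v]
((v)-v-B)-B => ((v)-v-v)-B   [B ::= v]
((v)-v-v)-B => ((v)-v-v)-v   [B ::= v]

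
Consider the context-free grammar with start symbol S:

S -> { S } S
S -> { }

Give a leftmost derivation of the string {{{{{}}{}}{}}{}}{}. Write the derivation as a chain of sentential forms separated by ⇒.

S ⇒ {S}S ⇒ {{S}S}S ⇒ {{{S}S}S}S ⇒ {{{{S}S}S}S}S ⇒ {{{{{}}S}S}S}S ⇒ {{{{{}}{}}S}S}S ⇒ {{{{{}}{}}{}}S}S ⇒ {{{{{}}{}}{}}{}}S ⇒ {{{{{}}{}}{}}{}}{}

S ⇒ {S}S   [S -> { S } S]
{S}S ⇒ {{S}S}S   [S -> { S } S]
{{S}S}S ⇒ {{{S}S}S}S   [S -> { S } S]
{{{S}S}S}S ⇒ {{{{S}S}S}S}S   [S -> { S } S]
{{{{S}S}S}S}S ⇒ {{{{{}}S}S}S}S   [S -> { }]
{{{{{}}S}S}S}S ⇒ {{{{{}}{}}S}S}S   [S -> { }]
{{{{{}}{}}S}S}S ⇒ {{{{{}}{}}{}}S}S   [S -> { }]
{{{{{}}{}}{}}S}S ⇒ {{{{{}}{}}{}}{}}S   [S -> { }]
{{{{{}}{}}{}}{}}S ⇒ {{{{{}}{}}{}}{}}{}   [S -> { }]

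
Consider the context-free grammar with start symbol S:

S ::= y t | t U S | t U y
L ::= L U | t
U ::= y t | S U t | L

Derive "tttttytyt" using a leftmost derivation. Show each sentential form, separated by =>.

S=>tUS=>tLS=>tLUS=>ttUS=>ttLS=>ttLUS=>tttUS=>tttLS=>ttttS=>tttttUS=>tttttytS=>tttttytyt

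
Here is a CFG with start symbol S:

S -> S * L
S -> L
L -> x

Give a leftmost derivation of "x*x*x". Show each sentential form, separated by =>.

S => S*L => S*L*L => L*L*L => x*L*L => x*x*L => x*x*x

S => S*L   [S -> S * L]
S*L => S*L*L   [S -> S * L]
S*L*L => L*L*L   [S -> L]
L*L*L => x*L*L   [L -> x]
x*L*L => x*x*L   [L -> x]
x*x*L => x*x*x   [L -> x]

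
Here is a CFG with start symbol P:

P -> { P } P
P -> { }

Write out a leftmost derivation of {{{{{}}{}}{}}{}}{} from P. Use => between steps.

P => {P}P => {{P}P}P => {{{P}P}P}P => {{{{P}P}P}P}P => {{{{{}}P}P}P}P => {{{{{}}{}}P}P}P => {{{{{}}{}}{}}P}P => {{{{{}}{}}{}}{}}P => {{{{{}}{}}{}}{}}{}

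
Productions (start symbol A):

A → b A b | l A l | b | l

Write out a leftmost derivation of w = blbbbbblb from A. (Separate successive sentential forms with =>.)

A => bAb => blAlb => blbAblb => blbbAbblb => blbbbbblb

A => bAb   [A → b A b]
bAb => blAlb   [A → l A l]
blAlb => blbAblb   [A → b A b]
blbAblb => blbbAbblb   [A → b A b]
blbbAbblb => blbbbbblb   [A → b]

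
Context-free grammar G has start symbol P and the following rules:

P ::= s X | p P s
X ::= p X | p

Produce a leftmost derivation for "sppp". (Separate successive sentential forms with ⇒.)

P ⇒ sX ⇒ spX ⇒ sppX ⇒ sppp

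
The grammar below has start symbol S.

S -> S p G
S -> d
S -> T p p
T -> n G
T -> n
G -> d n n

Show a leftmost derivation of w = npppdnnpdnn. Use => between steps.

S => SpG => SpGpG => TpppGpG => npppGpG => npppdnnpG => npppdnnpdnn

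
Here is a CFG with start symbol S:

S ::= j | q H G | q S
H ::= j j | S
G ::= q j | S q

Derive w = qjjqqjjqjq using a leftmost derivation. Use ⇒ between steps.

S⇒qHG⇒qjjG⇒qjjSq⇒qjjqSq⇒qjjqqHGq⇒qjjqqjjGq⇒qjjqqjjqjq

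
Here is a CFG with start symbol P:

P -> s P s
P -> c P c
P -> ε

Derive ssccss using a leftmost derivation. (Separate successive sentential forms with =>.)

P => sPs => ssPss => sscPcss => ssccss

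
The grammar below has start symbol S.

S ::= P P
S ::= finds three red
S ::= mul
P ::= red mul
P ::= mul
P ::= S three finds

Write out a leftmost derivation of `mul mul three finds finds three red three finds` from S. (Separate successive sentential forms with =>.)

S => P P => S three finds P => P P three finds P => mul P three finds P => mul mul three finds P => mul mul three finds S three finds => mul mul three finds finds three red three finds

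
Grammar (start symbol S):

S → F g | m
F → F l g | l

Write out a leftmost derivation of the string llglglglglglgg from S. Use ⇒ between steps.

S⇒Fg⇒Flgg⇒Flglgg⇒Flglglgg⇒Flglglglgg⇒Flglglglglgg⇒Flglglglglglgg⇒llglglglglglgg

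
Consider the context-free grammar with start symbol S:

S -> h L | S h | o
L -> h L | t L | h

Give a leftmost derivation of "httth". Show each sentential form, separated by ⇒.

S ⇒ hL ⇒ htL ⇒ httL ⇒ htttL ⇒ httth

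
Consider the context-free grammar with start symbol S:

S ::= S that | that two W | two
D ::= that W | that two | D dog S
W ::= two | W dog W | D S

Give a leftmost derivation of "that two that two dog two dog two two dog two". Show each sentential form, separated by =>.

S => that two W   [S ::= that two W]
that two W => that two W dog W   [W ::= W dog W]
that two W dog W => that two D S dog W   [W ::= D S]
that two D S dog W => that two D dog S S dog W   [D ::= D dog S]
that two D dog S S dog W => that two D dog S dog S S dog W   [D ::= D dog S]
that two D dog S dog S S dog W => that two that two dog S dog S S dog W   [D ::= that two]
that two that two dog S dog S S dog W => that two that two dog two dog S S dog W   [S ::= two]
that two that two dog two dog S S dog W => that two that two dog two dog two S dog W   [S ::= two]
that two that two dog two dog two S dog W => that two that two dog two dog two two dog W   [S ::= two]
that two that two dog two dog two two dog W => that two that two dog two dog two two dog two   [W ::= two]

S => that two W => that two W dog W => that two D S dog W => that two D dog S S dog W => that two D dog S dog S S dog W => that two that two dog S dog S S dog W => that two that two dog two dog S S dog W => that two that two dog two dog two S dog W => that two that two dog two dog two two dog W => that two that two dog two dog two two dog two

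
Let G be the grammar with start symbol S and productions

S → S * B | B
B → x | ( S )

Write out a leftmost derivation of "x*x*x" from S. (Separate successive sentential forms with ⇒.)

S ⇒ S*B ⇒ S*B*B ⇒ B*B*B ⇒ x*B*B ⇒ x*x*B ⇒ x*x*x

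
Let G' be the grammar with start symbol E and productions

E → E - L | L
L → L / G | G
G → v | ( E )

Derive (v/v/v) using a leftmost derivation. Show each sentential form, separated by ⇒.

E ⇒ L ⇒ G ⇒ (E) ⇒ (L) ⇒ (L/G) ⇒ (L/G/G) ⇒ (G/G/G) ⇒ (v/G/G) ⇒ (v/v/G) ⇒ (v/v/v)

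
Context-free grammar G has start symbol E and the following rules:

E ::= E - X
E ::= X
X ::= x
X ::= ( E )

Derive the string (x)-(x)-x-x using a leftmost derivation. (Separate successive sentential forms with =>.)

E => E-X => E-X-X => E-X-X-X => X-X-X-X => (E)-X-X-X => (X)-X-X-X => (x)-X-X-X => (x)-(E)-X-X => (x)-(X)-X-X => (x)-(x)-X-X => (x)-(x)-x-X => (x)-(x)-x-x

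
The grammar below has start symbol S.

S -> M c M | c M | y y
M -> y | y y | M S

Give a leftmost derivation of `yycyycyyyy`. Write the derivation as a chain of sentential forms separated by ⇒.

S⇒McM⇒MScM⇒yyScM⇒yycMcM⇒yycyycM⇒yycyycMS⇒yycyycyyS⇒yycyycyyyy

S ⇒ McM   [S -> M c M]
McM ⇒ MScM   [M -> M S]
MScM ⇒ yyScM   [M -> y y]
yyScM ⇒ yycMcM   [S -> c M]
yycMcM ⇒ yycyycM   [M -> y y]
yycyycM ⇒ yycyycMS   [M -> M S]
yycyycMS ⇒ yycyycyyS   [M -> y y]
yycyycyyS ⇒ yycyycyyyy   [S -> y y]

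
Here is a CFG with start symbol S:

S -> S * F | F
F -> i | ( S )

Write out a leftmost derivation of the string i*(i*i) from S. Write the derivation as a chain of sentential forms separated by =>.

S=>S*F=>F*F=>i*F=>i*(S)=>i*(S*F)=>i*(F*F)=>i*(i*F)=>i*(i*i)

S => S*F   [S -> S * F]
S*F => F*F   [S -> F]
F*F => i*F   [F -> i]
i*F => i*(S)   [F -> ( S )]
i*(S) => i*(S*F)   [S -> S * F]
i*(S*F) => i*(F*F)   [S -> F]
i*(F*F) => i*(i*F)   [F -> i]
i*(i*F) => i*(i*i)   [F -> i]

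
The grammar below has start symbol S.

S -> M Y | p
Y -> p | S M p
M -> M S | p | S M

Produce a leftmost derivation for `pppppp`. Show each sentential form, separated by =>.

S => MY => pY => pSMp => pMYMp => pSMYMp => ppMYMp => pppYMp => ppppMp => pppppp

S => MY   [S -> M Y]
MY => pY   [M -> p]
pY => pSMp   [Y -> S M p]
pSMp => pMYMp   [S -> M Y]
pMYMp => pSMYMp   [M -> S M]
pSMYMp => ppMYMp   [S -> p]
ppMYMp => pppYMp   [M -> p]
pppYMp => ppppMp   [Y -> p]
ppppMp => pppppp   [M -> p]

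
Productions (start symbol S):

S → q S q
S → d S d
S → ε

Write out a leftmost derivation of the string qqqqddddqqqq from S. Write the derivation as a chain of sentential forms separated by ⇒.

S⇒qSq⇒qqSqq⇒qqqSqqq⇒qqqqSqqqq⇒qqqqdSdqqqq⇒qqqqddSddqqqq⇒qqqqddddqqqq

S ⇒ qSq   [S → q S q]
qSq ⇒ qqSqq   [S → q S q]
qqSqq ⇒ qqqSqqq   [S → q S q]
qqqSqqq ⇒ qqqqSqqqq   [S → q S q]
qqqqSqqqq ⇒ qqqqdSdqqqq   [S → d S d]
qqqqdSdqqqq ⇒ qqqqddSddqqqq   [S → d S d]
qqqqddSddqqqq ⇒ qqqqddddqqqq   [S → ε]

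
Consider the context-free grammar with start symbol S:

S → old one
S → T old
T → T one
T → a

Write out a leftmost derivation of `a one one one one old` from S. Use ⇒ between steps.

S ⇒ T old ⇒ T one old ⇒ T one one old ⇒ T one one one old ⇒ T one one one one old ⇒ a one one one one old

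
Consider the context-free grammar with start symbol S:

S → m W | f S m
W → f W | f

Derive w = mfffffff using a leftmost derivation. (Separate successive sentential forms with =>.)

S => mW   [S → m W]
mW => mfW   [W → f W]
mfW => mffW   [W → f W]
mffW => mfffW   [W → f W]
mfffW => mffffW   [W → f W]
mffffW => mfffffW   [W → f W]
mfffffW => mffffffW   [W → f W]
mffffffW => mfffffff   [W → f]

S=>mW=>mfW=>mffW=>mfffW=>mffffW=>mfffffW=>mffffffW=>mfffffff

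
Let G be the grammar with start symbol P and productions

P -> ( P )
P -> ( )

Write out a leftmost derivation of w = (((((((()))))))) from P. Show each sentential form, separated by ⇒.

P ⇒ (P)   [P -> ( P )]
(P) ⇒ ((P))   [P -> ( P )]
((P)) ⇒ (((P)))   [P -> ( P )]
(((P))) ⇒ ((((P))))   [P -> ( P )]
((((P)))) ⇒ (((((P)))))   [P -> ( P )]
(((((P))))) ⇒ ((((((P))))))   [P -> ( P )]
((((((P)))))) ⇒ (((((((P)))))))   [P -> ( P )]
(((((((P))))))) ⇒ (((((((())))))))   [P -> ( )]

P ⇒ (P) ⇒ ((P)) ⇒ (((P))) ⇒ ((((P)))) ⇒ (((((P))))) ⇒ ((((((P)))))) ⇒ (((((((P))))))) ⇒ (((((((())))))))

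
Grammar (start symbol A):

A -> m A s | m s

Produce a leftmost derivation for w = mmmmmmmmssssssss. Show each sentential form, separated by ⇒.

A ⇒ mAs   [A -> m A s]
mAs ⇒ mmAss   [A -> m A s]
mmAss ⇒ mmmAsss   [A -> m A s]
mmmAsss ⇒ mmmmAssss   [A -> m A s]
mmmmAssss ⇒ mmmmmAsssss   [A -> m A s]
mmmmmAsssss ⇒ mmmmmmAssssss   [A -> m A s]
mmmmmmAssssss ⇒ mmmmmmmAsssssss   [A -> m A s]
mmmmmmmAsssssss ⇒ mmmmmmmmssssssss   [A -> m s]

A⇒mAs⇒mmAss⇒mmmAsss⇒mmmmAssss⇒mmmmmAsssss⇒mmmmmmAssssss⇒mmmmmmmAsssssss⇒mmmmmmmmssssssss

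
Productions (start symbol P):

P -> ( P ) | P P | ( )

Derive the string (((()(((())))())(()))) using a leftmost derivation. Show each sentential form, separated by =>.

P=>(P)=>((P))=>((PP))=>(((P)P))=>(((PP)P))=>(((()P)P))=>(((()PP)P))=>(((()(P)P)P))=>(((()((P))P)P))=>(((()(((P)))P)P))=>(((()(((())))P)P))=>(((()(((())))())P))=>(((()(((())))())(P)))=>(((()(((())))())(())))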